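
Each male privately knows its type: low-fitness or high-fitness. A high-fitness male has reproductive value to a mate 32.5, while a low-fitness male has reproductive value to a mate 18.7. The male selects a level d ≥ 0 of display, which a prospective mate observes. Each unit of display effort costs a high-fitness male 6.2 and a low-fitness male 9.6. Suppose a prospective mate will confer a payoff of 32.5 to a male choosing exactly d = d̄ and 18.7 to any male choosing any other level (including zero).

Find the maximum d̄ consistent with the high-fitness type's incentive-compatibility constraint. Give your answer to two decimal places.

Choosing d̄ yields the high-fitness type 32.5 − 6.2·d̄; choosing zero yields 18.7.
The high-fitness type is indifferent at 32.5 − 6.2·d̄ = 18.7, i.e. d̄ = (32.5 − 18.7) / 6.2 ≈ 2.23.
For any d̄ above 2.23 the high-fitness type would rather pool at zero, so separation collapses.

2.23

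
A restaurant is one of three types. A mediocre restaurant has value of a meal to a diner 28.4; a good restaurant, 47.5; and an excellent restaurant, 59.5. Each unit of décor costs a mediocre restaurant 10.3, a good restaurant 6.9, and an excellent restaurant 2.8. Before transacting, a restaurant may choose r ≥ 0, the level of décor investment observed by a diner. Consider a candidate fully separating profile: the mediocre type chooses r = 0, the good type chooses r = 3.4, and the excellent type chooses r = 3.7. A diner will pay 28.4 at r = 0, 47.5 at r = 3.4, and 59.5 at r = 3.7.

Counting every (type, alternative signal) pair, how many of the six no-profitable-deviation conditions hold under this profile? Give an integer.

4

Good (own payoff 47.5 − 6.9×3.4 = 24.04): to r=0 gives 28.4 → profitable ✗; to r=3.7 gives 59.5 − 6.9×3.7 = 33.97 → profitable ✗.
Excellent (own payoff 59.5 − 2.8×3.7 = 49.14): to r=0 gives 28.4 → no gain ✓; to r=3.4 gives 47.5 − 2.8×3.4 = 37.98 → no gain ✓.
Mediocre (own payoff 28.4): to r=3.4 gives 47.5 − 10.3×3.4 = 12.48 → no gain ✓; to r=3.7 gives 59.5 − 10.3×3.7 = 21.39 → no gain ✓.
4 of the 6 constraints hold; not an equilibrium.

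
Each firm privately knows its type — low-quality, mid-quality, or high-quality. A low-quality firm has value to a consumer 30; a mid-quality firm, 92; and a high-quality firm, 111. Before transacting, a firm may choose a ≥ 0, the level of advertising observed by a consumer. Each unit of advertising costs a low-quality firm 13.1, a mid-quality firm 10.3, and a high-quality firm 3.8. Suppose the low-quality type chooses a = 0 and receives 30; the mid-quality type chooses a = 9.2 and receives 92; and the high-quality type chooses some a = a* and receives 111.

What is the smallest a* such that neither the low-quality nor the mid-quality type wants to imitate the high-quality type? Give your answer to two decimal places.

11.04

Mid-quality type (on-path payoff 92 − 10.3×9.2 = -2.76) won't mimic when -2.76 ≥ 111 − 10.3·a*, i.e. a* ≥ 11.04.
Low-quality type (on-path payoff 30) won't mimic when 30 ≥ 111 − 13.1·a*, i.e. a* ≥ 6.18.
Both must hold, so a* = max(6.18, 11.04) = 11.04. The mid-quality type's constraint binds.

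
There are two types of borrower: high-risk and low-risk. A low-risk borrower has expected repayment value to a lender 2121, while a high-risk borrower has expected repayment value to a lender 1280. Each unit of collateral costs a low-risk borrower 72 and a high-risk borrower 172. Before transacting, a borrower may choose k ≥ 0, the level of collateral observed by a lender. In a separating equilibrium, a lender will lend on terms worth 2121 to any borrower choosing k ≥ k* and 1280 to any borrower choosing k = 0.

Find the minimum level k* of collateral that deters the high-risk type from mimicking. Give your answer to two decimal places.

A high-risk borrower choosing k = 0 receives 1280.
Imitating at k* instead would pay 2121 at cost 172·k*, netting 2121 − 172·k*.
Indifference: 1280 = 2121 − 172·k*, so k* = (2121 − 1280) / 172 ≈ 4.89.
At k* the high-risk type's incentive constraint just binds; the low-risk type strictly prefers k* since its per-unit cost is lower.

4.89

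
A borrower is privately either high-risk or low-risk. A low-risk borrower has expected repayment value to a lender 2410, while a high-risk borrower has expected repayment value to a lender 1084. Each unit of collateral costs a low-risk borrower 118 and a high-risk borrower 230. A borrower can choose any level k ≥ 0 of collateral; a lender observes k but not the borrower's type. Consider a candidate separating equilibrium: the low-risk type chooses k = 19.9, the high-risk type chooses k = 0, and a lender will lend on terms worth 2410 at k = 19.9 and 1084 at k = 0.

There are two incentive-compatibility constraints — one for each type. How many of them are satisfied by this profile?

1

Low-risk type: signal → 2410 − 118 × 19.9 = 61.8; deviate to 0 → 1084. IC fails (61.8 < 1084).
High-risk type: stay at 0 → 1084; mimic → 2410 − 230 × 19.9 = -2167. IC holds (1084 ≥ -2167).
1 of 2 constraints hold, so this profile is not an equilibrium.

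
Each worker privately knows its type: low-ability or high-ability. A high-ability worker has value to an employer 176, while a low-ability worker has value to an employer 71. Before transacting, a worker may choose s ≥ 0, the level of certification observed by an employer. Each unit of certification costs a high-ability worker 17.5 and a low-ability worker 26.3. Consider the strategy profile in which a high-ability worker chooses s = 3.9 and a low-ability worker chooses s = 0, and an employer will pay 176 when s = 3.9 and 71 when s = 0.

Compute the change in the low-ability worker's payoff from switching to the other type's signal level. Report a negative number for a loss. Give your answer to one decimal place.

2.4

Playing s = 0 the low-ability worker receives 71.
Deviating to s = 3.9 brings payment 176 at cost 26.3 × 3.9 = 102.57, netting 73.43.
Gain from deviating: 73.43 − 71 = 2.43, i.e. 2.4 to one decimal place.
The gain is positive, so the low-ability type's incentive-compatibility constraint is violated — this profile is not a separating equilibrium.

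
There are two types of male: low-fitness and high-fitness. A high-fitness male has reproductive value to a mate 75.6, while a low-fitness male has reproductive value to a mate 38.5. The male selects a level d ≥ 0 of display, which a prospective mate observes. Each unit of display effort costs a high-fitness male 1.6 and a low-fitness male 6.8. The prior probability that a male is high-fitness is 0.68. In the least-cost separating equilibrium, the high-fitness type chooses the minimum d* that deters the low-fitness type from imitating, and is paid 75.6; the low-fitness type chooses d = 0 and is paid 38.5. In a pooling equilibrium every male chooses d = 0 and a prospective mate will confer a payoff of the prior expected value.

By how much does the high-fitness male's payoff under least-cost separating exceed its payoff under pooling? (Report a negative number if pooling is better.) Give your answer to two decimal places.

3.14

Least-cost separating signal: d* solves 38.5 = 75.6 − 6.8·d*, so d* = (75.6 − 38.5)/6.8 ≈ 5.4559.
High-fitness type's separating payoff: 75.6 − 1.6 × d* = 75.6 − 1.6 × (75.6 − 38.5)/6.8 = 75.6 − 59.36/6.8 ≈ 66.8706.
Pooling payoff: 0.68 × 75.6 + 0.32 × 38.5 = 63.728.
Difference: 66.8706 − 63.728 = 3.1426, i.e. 3.14 to two decimal places.
The high-fitness type prefers to separate.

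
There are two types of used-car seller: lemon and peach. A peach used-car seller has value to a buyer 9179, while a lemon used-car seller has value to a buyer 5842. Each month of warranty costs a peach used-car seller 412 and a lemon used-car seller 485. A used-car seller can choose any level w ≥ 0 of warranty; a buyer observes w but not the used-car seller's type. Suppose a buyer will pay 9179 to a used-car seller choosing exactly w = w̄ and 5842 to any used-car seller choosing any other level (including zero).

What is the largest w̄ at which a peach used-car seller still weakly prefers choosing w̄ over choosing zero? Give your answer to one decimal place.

8.1

Choosing w̄ yields the peach type 9179 − 412·w̄; choosing zero yields 5842.
The peach type is indifferent at 9179 − 412·w̄ = 5842, i.e. w̄ = (9179 − 5842) / 412 ≈ 8.1.
For any w̄ above 8.1 the peach type would rather pool at zero, so separation collapses.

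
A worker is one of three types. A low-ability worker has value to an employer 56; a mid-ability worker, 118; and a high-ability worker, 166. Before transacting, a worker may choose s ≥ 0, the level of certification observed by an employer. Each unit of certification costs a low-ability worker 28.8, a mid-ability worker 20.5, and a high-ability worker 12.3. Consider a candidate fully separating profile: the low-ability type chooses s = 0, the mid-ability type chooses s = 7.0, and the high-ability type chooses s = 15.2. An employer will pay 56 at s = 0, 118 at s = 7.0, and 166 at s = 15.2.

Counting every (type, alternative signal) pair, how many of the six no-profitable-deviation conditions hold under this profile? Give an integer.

High-ability (own payoff 166 − 12.3×15.2 = -20.96): to s=0 gives 56 → profitable ✗; to s=7.0 gives 118 − 12.3×7.0 = 31.9 → profitable ✗.
Mid-ability (own payoff 118 − 20.5×7.0 = -25.5): to s=0 gives 56 → profitable ✗; to s=15.2 gives 166 − 20.5×15.2 = -145.6 → no gain ✓.
Low-ability (own payoff 56): to s=7.0 gives 118 − 28.8×7.0 = -83.6 → no gain ✓; to s=15.2 gives 166 − 28.8×15.2 = -271.76 → no gain ✓.
3 of the 6 constraints hold; not an equilibrium.

3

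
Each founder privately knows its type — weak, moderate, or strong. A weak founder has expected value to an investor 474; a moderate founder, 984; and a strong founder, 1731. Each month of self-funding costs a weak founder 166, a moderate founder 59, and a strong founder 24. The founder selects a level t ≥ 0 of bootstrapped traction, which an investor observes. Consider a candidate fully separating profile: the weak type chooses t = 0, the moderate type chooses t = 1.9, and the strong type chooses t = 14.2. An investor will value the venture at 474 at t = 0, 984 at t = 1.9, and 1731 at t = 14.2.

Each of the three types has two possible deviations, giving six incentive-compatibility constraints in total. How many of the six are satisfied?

4

Moderate (own payoff 984 − 59×1.9 = 871.9): to t=0 gives 474 → no gain ✓; to t=14.2 gives 1731 − 59×14.2 = 893.2 → profitable ✗.
Weak (own payoff 474): to t=1.9 gives 984 − 166×1.9 = 668.6 → profitable ✗; to t=14.2 gives 1731 − 166×14.2 = -626.2 → no gain ✓.
Strong (own payoff 1731 − 24×14.2 = 1390.2): to t=0 gives 474 → no gain ✓; to t=1.9 gives 984 − 24×1.9 = 938.4 → no gain ✓.
4 of the 6 constraints hold; not an equilibrium.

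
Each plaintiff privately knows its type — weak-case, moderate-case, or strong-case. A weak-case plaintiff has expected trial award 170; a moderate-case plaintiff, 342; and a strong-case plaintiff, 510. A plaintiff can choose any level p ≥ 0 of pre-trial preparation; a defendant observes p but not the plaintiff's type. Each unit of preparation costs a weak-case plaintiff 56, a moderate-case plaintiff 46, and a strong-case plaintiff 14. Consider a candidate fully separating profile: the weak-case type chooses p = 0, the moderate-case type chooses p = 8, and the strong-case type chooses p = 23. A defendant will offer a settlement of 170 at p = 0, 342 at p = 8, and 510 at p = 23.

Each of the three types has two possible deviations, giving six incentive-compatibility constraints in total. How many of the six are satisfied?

4

Strong-case (own payoff 510 − 14×23 = 188): to p=0 gives 170 → no gain ✓; to p=8 gives 342 − 14×8 = 230 → profitable ✗.
Weak-case (own payoff 170): to p=8 gives 342 − 56×8 = -106 → no gain ✓; to p=23 gives 510 − 56×23 = -778 → no gain ✓.
Moderate-case (own payoff 342 − 46×8 = -26): to p=0 gives 170 → profitable ✗; to p=23 gives 510 − 46×23 = -548 → no gain ✓.
4 of the 6 constraints hold; not an equilibrium.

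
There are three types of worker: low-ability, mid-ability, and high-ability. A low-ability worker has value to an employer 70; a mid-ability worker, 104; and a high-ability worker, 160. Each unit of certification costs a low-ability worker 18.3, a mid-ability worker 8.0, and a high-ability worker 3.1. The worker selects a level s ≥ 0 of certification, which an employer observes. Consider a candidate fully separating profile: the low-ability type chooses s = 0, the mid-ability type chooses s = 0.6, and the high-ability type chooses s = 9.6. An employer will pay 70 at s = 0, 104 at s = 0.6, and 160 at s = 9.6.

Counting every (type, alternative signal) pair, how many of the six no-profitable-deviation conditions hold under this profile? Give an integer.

Mid-ability (own payoff 104 − 8.0×0.6 = 99.2): to s=0 gives 70 → no gain ✓; to s=9.6 gives 160 − 8.0×9.6 = 83.2 → no gain ✓.
High-ability (own payoff 160 − 3.1×9.6 = 130.24): to s=0 gives 70 → no gain ✓; to s=0.6 gives 104 − 3.1×0.6 = 102.14 → no gain ✓.
Low-ability (own payoff 70): to s=0.6 gives 104 − 18.3×0.6 = 93.02 → profitable ✗; to s=9.6 gives 160 − 18.3×9.6 = -15.68 → no gain ✓.
5 of the 6 constraints hold; not an equilibrium.

5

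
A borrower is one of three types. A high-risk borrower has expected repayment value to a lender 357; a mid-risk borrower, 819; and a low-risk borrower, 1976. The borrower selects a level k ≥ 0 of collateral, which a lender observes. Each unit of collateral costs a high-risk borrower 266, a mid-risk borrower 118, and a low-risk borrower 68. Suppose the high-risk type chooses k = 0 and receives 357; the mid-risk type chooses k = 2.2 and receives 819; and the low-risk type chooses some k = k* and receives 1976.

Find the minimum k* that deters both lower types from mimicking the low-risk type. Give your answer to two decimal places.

Mid-risk type (on-path payoff 819 − 118×2.2 = 559.4) won't mimic when 559.4 ≥ 1976 − 118·k*, i.e. k* ≥ 12.01.
High-risk type (on-path payoff 357) won't mimic when 357 ≥ 1976 − 266·k*, i.e. k* ≥ 6.09.
Both must hold, so k* = max(6.09, 12.01) = 12.01. The mid-risk type's constraint binds.

12.01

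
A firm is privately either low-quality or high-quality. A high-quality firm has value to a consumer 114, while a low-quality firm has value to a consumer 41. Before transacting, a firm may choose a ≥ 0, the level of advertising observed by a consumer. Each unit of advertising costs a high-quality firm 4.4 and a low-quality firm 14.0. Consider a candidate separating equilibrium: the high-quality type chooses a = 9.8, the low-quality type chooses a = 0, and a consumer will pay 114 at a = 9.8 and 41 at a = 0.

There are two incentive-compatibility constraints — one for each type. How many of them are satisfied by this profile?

2

High-quality type: signal → 114 − 4.4 × 9.8 = 70.88; deviate to 0 → 41. IC holds (70.88 ≥ 41).
Low-quality type: stay at 0 → 41; mimic → 114 − 14.0 × 9.8 = -23.2. IC holds (41 ≥ -23.2).
2 of 2 constraints hold, so this is a separating equilibrium.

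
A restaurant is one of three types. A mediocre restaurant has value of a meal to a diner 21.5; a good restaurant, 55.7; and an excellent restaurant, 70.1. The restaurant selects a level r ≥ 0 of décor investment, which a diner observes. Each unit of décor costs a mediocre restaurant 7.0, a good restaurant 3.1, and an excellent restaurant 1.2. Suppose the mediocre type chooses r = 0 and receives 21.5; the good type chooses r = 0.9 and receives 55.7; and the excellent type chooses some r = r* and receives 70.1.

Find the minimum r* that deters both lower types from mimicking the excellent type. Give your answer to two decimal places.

Good type (on-path payoff 55.7 − 3.1×0.9 = 52.91) won't mimic when 52.91 ≥ 70.1 − 3.1·r*, i.e. r* ≥ 5.55.
Mediocre type (on-path payoff 21.5) won't mimic when 21.5 ≥ 70.1 − 7.0·r*, i.e. r* ≥ 6.94.
Both must hold, so r* = max(6.94, 5.55) = 6.94. The mediocre type's constraint binds.

6.94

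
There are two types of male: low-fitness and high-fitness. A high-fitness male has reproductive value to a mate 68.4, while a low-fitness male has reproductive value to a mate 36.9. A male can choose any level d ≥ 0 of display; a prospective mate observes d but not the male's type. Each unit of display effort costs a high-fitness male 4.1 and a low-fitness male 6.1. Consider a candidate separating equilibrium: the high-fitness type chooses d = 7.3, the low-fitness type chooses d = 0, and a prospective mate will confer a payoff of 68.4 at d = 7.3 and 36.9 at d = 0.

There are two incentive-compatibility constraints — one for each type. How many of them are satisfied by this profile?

2

High-fitness type: signal → 68.4 − 4.1 × 7.3 = 38.47; deviate to 0 → 36.9. IC holds (38.47 ≥ 36.9).
Low-fitness type: stay at 0 → 36.9; mimic → 68.4 − 6.1 × 7.3 = 23.87. IC holds (36.9 ≥ 23.87).
2 of 2 constraints hold, so this is a separating equilibrium.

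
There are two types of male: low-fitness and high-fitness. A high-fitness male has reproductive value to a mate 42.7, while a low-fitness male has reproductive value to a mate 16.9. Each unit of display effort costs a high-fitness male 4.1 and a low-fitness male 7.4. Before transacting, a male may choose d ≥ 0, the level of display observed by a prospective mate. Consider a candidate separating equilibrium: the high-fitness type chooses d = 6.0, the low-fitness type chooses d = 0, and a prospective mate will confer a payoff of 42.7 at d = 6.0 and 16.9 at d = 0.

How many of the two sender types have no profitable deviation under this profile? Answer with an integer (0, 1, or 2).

High-fitness type: signal → 42.7 − 4.1 × 6.0 = 18.1; deviate to 0 → 16.9. IC holds (18.1 ≥ 16.9).
Low-fitness type: stay at 0 → 16.9; mimic → 42.7 − 7.4 × 6.0 = -1.7. IC holds (16.9 ≥ -1.7).
2 of 2 constraints hold, so this is a separating equilibrium.

2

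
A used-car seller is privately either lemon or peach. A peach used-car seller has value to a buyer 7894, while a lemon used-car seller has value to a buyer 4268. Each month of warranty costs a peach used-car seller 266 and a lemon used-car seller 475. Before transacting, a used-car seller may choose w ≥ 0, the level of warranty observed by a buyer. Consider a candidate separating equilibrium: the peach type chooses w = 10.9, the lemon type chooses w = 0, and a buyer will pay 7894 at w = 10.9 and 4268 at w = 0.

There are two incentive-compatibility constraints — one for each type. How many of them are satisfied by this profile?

2

Peach type: signal → 7894 − 266 × 10.9 = 4994.6; deviate to 0 → 4268. IC holds (4994.6 ≥ 4268).
Lemon type: stay at 0 → 4268; mimic → 7894 − 475 × 10.9 = 2716.5. IC holds (4268 ≥ 2716.5).
2 of 2 constraints hold, so this is a separating equilibrium.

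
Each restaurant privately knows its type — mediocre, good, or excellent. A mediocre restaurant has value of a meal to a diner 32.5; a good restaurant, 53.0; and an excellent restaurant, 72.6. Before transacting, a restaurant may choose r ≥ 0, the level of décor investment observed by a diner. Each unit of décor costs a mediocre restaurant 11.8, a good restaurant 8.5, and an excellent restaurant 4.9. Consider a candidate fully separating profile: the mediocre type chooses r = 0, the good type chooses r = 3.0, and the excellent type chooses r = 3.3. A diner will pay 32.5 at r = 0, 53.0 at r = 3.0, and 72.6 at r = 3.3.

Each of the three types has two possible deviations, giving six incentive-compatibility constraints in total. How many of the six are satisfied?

Excellent (own payoff 72.6 − 4.9×3.3 = 56.43): to r=0 gives 32.5 → no gain ✓; to r=3.0 gives 53.0 − 4.9×3.0 = 38.3 → no gain ✓.
Good (own payoff 53.0 − 8.5×3.0 = 27.5): to r=0 gives 32.5 → profitable ✗; to r=3.3 gives 72.6 − 8.5×3.3 = 44.55 → profitable ✗.
Mediocre (own payoff 32.5): to r=3.0 gives 53.0 − 11.8×3.0 = 17.6 → no gain ✓; to r=3.3 gives 72.6 − 11.8×3.3 = 33.66 → profitable ✗.
3 of the 6 constraints hold; not an equilibrium.

3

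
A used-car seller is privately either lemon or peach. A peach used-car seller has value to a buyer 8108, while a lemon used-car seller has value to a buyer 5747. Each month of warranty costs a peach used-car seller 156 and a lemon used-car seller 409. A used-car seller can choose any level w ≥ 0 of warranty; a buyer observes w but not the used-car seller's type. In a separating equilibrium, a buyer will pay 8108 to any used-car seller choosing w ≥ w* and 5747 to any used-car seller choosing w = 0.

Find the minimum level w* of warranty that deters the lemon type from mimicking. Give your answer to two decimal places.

5.77

A lemon used-car seller choosing w = 0 receives 5747.
Imitating at w* instead would pay 8108 at cost 409·w*, netting 8108 − 409·w*.
Indifference: 5747 = 8108 − 409·w*, so w* = (8108 − 5747) / 409 ≈ 5.77.
At w* the lemon type's incentive constraint just binds; the peach type strictly prefers w* since its per-unit cost is lower.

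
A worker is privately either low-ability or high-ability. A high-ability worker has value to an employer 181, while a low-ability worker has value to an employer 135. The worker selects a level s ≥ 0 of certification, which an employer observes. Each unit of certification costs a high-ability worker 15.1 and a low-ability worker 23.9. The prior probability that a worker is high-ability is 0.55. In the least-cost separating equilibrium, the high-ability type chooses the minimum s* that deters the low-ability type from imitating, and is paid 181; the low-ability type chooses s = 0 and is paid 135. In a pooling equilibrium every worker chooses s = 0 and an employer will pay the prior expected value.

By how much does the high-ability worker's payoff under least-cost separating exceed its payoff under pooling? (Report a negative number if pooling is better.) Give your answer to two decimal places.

Least-cost separating signal: s* solves 135 = 181 − 23.9·s*, so s* = (181 − 135)/23.9 ≈ 1.9247.
High-ability type's separating payoff: 181 − 15.1 × s* = 181 − 15.1 × (181 − 135)/23.9 = 181 − 694.6/23.9 ≈ 151.9372.
Pooling payoff: 0.55 × 181 + 0.45 × 135 = 160.3.
Difference: 151.9372 − 160.3 = -8.3628, i.e. -8.36 to two decimal places.
The high-ability type would prefer the pooling outcome.

-8.36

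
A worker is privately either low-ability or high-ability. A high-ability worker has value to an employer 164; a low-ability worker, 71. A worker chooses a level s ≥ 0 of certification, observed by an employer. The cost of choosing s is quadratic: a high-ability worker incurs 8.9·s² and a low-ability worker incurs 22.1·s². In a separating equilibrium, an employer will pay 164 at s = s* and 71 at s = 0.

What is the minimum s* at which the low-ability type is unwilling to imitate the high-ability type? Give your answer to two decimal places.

2.05

The low-ability type at s = 0 receives 71; imitating at s* yields 164 − 22.1·s*².
Indifference: 71 = 164 − 22.1·s*², so s*² = (164 − 71) / 22.1 ≈ 4.2081.
s* = √4.2081 ≈ 2.05.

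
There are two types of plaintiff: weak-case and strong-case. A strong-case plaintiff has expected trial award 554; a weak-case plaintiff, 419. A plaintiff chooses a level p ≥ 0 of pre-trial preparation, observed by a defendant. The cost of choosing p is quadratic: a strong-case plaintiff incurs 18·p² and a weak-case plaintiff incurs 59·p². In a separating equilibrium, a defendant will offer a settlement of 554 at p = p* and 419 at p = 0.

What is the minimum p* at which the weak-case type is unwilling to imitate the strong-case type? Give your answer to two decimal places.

1.51

The weak-case type at p = 0 receives 419; imitating at p* yields 554 − 59·p*².
Indifference: 419 = 554 − 59·p*², so p*² = (554 − 419) / 59 ≈ 2.2881.
p* = √2.2881 ≈ 1.51.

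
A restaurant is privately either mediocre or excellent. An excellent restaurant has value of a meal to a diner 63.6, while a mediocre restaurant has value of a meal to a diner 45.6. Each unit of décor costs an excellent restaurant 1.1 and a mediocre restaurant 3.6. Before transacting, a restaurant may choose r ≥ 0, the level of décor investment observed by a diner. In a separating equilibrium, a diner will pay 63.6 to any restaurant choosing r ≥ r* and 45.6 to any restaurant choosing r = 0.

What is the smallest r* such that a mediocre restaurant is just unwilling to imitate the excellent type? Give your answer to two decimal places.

5.00

A mediocre restaurant choosing r = 0 receives 45.6.
Imitating at r* instead would pay 63.6 at cost 3.6·r*, netting 63.6 − 3.6·r*.
Indifference: 45.6 = 63.6 − 3.6·r*, so r* = (63.6 − 45.6) / 3.6 = 5.00.
At r* the mediocre type's incentive constraint just binds; the excellent type strictly prefers r* since its per-unit cost is lower.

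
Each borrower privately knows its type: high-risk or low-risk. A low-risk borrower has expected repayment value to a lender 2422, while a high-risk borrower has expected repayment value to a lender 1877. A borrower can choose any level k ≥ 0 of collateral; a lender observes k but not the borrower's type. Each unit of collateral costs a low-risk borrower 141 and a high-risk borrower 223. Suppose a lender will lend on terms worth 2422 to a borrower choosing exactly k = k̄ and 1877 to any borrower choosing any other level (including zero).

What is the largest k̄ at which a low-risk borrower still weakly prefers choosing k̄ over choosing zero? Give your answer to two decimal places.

Choosing k̄ yields the low-risk type 2422 − 141·k̄; choosing zero yields 1877.
The low-risk type is indifferent at 2422 − 141·k̄ = 1877, i.e. k̄ = (2422 − 1877) / 141 ≈ 3.87.
For any k̄ above 3.87 the low-risk type would rather pool at zero, so separation collapses.

3.87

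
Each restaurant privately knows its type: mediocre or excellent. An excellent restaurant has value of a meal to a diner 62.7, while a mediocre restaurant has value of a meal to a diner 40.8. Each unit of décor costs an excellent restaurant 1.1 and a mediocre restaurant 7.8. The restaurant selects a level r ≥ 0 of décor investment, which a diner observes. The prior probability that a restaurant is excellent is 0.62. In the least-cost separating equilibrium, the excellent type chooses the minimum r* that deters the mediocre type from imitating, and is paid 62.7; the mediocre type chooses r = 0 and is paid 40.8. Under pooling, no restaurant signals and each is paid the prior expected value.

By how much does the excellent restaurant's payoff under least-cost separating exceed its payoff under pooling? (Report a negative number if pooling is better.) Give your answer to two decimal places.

5.23

Least-cost separating signal: r* solves 40.8 = 62.7 − 7.8·r*, so r* = (62.7 − 40.8)/7.8 ≈ 2.8077.
Excellent type's separating payoff: 62.7 − 1.1 × r* = 62.7 − 1.1 × (62.7 − 40.8)/7.8 = 62.7 − 24.09/7.8 ≈ 59.6115.
Pooling payoff: 0.62 × 62.7 + 0.38 × 40.8 = 54.378.
Difference: 59.6115 − 54.378 = 5.2335, i.e. 5.23 to two decimal places.
The excellent type prefers to separate.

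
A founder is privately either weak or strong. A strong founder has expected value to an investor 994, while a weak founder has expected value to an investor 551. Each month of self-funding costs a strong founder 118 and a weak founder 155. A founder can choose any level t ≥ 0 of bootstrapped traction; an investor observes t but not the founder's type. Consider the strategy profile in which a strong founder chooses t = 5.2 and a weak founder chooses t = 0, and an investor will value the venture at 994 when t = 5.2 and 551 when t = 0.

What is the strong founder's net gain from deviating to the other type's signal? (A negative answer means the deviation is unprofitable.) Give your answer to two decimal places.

170.60

Playing t = 5.2 the strong founder receives 994 − 118 × 5.2 = 380.4.
Deviating to t = 0 yields 551 instead.
Gain from deviating: 551 − 380.4 = 170.60.
The gain is positive, so the strong type's incentive-compatibility constraint is violated — this profile is not a separating equilibrium.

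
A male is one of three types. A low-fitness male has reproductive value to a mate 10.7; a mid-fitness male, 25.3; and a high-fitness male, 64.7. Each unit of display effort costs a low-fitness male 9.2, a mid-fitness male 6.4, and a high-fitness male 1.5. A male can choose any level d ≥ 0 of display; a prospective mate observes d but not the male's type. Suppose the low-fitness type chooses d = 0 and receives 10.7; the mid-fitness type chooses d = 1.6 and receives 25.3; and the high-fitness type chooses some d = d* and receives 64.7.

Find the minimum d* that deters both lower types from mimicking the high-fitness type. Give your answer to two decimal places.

Low-fitness type (on-path payoff 10.7) won't mimic when 10.7 ≥ 64.7 − 9.2·d*, i.e. d* ≥ 5.87.
Mid-fitness type (on-path payoff 25.3 − 6.4×1.6 = 15.06) won't mimic when 15.06 ≥ 64.7 − 6.4·d*, i.e. d* ≥ 7.76.
Both must hold, so d* = max(5.87, 7.76) = 7.76. The mid-fitness type's constraint binds.

7.76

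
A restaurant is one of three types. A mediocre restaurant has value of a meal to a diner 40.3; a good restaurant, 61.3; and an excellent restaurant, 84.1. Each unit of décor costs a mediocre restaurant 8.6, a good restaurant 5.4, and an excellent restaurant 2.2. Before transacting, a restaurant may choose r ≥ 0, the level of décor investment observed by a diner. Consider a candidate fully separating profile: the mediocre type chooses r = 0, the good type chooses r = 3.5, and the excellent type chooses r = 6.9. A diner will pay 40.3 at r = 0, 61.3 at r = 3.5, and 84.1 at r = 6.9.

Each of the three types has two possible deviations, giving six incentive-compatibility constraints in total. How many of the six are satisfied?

Good (own payoff 61.3 − 5.4×3.5 = 42.4): to r=0 gives 40.3 → no gain ✓; to r=6.9 gives 84.1 − 5.4×6.9 = 46.84 → profitable ✗.
Excellent (own payoff 84.1 − 2.2×6.9 = 68.92): to r=0 gives 40.3 → no gain ✓; to r=3.5 gives 61.3 − 2.2×3.5 = 53.6 → no gain ✓.
Mediocre (own payoff 40.3): to r=3.5 gives 61.3 − 8.6×3.5 = 31.2 → no gain ✓; to r=6.9 gives 84.1 − 8.6×6.9 = 24.76 → no gain ✓.
5 of the 6 constraints hold; not an equilibrium.

5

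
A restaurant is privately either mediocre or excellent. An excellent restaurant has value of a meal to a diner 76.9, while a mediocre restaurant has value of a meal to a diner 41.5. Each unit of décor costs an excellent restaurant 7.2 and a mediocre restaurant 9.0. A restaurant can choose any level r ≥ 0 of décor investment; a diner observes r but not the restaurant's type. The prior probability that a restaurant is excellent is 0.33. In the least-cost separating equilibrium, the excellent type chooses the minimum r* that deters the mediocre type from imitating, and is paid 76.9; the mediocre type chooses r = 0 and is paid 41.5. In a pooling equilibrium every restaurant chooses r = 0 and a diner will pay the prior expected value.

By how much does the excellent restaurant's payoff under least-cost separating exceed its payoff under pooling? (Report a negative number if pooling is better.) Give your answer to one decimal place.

-4.6

Least-cost separating signal: r* solves 41.5 = 76.9 − 9.0·r*, so r* = (76.9 − 41.5)/9.0 ≈ 3.9333.
Excellent type's separating payoff: 76.9 − 7.2 × r* = 76.9 − 7.2 × (76.9 − 41.5)/9.0 = 76.9 − 254.88/9.0 = 48.58.
Pooling payoff: 0.33 × 76.9 + 0.67 × 41.5 = 53.182.
Difference: 48.58 − 53.182 = -4.602, i.e. -4.6 to one decimal place.
The excellent type would prefer the pooling outcome.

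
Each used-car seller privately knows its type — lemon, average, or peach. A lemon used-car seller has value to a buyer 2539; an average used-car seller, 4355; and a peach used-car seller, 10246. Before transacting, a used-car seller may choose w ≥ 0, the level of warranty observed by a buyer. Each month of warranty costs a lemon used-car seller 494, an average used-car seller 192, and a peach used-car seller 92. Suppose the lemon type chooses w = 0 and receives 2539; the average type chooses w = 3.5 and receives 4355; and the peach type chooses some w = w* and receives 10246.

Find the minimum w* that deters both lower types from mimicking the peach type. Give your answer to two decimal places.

Lemon type (on-path payoff 2539) won't mimic when 2539 ≥ 10246 − 494·w*, i.e. w* ≥ 15.60.
Average type (on-path payoff 4355 − 192×3.5 = 3683) won't mimic when 3683 ≥ 10246 − 192·w*, i.e. w* ≥ 34.18.
Both must hold, so w* = max(15.60, 34.18) = 34.18. The average type's constraint binds.

34.18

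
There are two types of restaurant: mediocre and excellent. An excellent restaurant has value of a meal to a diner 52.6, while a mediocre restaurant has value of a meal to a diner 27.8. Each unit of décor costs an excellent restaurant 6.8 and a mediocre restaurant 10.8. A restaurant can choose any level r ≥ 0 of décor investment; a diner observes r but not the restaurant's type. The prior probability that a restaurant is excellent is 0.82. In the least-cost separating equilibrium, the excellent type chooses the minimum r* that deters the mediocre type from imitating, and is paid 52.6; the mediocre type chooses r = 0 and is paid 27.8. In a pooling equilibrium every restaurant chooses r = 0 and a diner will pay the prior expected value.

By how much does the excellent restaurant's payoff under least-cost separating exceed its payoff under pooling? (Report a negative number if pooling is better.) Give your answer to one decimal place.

Least-cost separating signal: r* solves 27.8 = 52.6 − 10.8·r*, so r* = (52.6 − 27.8)/10.8 ≈ 2.2963.
Excellent type's separating payoff: 52.6 − 6.8 × r* = 52.6 − 6.8 × (52.6 − 27.8)/10.8 = 52.6 − 168.64/10.8 ≈ 36.985.
Pooling payoff: 0.82 × 52.6 + 0.18 × 27.8 = 48.136.
Difference: 36.985 − 48.136 = -11.151, i.e. -11.2 to one decimal place.
The excellent type would prefer the pooling outcome.

-11.2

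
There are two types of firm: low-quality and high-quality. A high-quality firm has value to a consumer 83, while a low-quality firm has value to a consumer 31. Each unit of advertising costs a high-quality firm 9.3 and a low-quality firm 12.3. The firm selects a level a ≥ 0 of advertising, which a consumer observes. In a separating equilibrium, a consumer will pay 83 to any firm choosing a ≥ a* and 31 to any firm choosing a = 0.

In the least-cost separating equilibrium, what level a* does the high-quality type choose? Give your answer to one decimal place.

4.2

A low-quality firm choosing a = 0 receives 31.
Imitating at a* instead would pay 83 at cost 12.3·a*, netting 83 − 12.3·a*.
Indifference: 31 = 83 − 12.3·a*, so a* = (83 − 31) / 12.3 ≈ 4.2.
This is the low-quality type's binding incentive-compatibility constraint; any a ≥ 4.2 sustains separation on that side.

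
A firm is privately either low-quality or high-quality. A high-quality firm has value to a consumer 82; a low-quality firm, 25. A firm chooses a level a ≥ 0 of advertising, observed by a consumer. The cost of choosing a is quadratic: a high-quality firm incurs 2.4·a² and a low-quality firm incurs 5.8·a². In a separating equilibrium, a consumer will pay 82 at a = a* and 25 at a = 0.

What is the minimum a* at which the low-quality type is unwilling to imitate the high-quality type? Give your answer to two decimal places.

The low-quality type at a = 0 receives 25; imitating at a* yields 82 − 5.8·a*².
Indifference: 25 = 82 − 5.8·a*², so a*² = (82 − 25) / 5.8 ≈ 9.8276.
a* = √9.8276 ≈ 3.13.

3.13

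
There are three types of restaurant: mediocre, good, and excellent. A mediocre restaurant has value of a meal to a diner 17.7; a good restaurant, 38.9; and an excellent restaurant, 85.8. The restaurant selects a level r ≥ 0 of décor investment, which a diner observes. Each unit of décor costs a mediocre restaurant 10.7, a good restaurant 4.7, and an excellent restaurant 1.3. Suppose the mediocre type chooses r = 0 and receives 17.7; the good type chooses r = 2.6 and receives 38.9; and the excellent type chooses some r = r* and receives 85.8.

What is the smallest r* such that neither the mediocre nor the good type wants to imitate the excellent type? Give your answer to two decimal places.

Good type (on-path payoff 38.9 − 4.7×2.6 = 26.68) won't mimic when 26.68 ≥ 85.8 − 4.7·r*, i.e. r* ≥ 12.58.
Mediocre type (on-path payoff 17.7) won't mimic when 17.7 ≥ 85.8 − 10.7·r*, i.e. r* ≥ 6.36.
Both must hold, so r* = max(6.36, 12.58) = 12.58. The good type's constraint binds.

12.58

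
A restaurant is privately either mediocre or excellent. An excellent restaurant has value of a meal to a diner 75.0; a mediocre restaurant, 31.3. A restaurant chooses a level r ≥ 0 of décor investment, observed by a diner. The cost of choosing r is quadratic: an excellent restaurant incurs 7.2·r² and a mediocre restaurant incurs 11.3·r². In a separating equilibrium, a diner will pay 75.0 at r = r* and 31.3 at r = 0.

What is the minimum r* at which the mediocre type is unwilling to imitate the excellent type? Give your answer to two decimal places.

1.97

The mediocre type at r = 0 receives 31.3; imitating at r* yields 75.0 − 11.3·r*².
Indifference: 31.3 = 75.0 − 11.3·r*², so r*² = (75.0 − 31.3) / 11.3 ≈ 3.8673.
r* = √3.8673 ≈ 1.97.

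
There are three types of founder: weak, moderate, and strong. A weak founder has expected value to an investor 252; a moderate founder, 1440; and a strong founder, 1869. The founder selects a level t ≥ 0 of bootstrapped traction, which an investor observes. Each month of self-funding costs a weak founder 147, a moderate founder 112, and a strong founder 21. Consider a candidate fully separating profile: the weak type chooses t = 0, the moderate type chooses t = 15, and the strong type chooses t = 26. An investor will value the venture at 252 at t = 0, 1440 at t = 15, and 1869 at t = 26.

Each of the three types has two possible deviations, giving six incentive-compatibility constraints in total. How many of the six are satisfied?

Moderate (own payoff 1440 − 112×15 = -240): to t=0 gives 252 → profitable ✗; to t=26 gives 1869 − 112×26 = -1043 → no gain ✓.
Weak (own payoff 252): to t=15 gives 1440 − 147×15 = -765 → no gain ✓; to t=26 gives 1869 − 147×26 = -1953 → no gain ✓.
Strong (own payoff 1869 − 21×26 = 1323): to t=0 gives 252 → no gain ✓; to t=15 gives 1440 − 21×15 = 1125 → no gain ✓.
5 of the 6 constraints hold; not an equilibrium.

5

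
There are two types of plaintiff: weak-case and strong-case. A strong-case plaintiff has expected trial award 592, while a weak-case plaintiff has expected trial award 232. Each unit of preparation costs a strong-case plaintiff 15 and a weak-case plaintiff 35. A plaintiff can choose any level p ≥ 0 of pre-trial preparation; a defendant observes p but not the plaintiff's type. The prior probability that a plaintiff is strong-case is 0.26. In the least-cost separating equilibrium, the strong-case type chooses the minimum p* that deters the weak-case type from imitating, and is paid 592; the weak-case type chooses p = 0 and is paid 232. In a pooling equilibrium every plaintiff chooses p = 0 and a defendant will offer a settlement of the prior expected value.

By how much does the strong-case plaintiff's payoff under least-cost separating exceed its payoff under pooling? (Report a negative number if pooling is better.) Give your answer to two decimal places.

Least-cost separating signal: p* solves 232 = 592 − 35·p*, so p* = (592 − 232)/35 ≈ 10.2857.
Strong-case type's separating payoff: 592 − 15 × p* = 592 − 15 × (592 − 232)/35 = 592 − 5400/35 ≈ 437.7143.
Pooling payoff: 0.26 × 592 + 0.74 × 232 = 325.6.
Difference: 437.7143 − 325.6 = 112.1143, i.e. 112.11 to two decimal places.
The strong-case type prefers to separate.

112.11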